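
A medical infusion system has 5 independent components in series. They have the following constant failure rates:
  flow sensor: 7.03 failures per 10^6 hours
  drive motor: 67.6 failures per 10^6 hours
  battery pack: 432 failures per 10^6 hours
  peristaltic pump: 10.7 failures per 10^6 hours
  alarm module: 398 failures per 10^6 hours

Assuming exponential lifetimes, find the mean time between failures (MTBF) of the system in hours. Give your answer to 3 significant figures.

Series of exponential components: λ_sys = Σ λ_i
λ_sys = 0.00000703 + 0.0000676 + 0.000432 + 0.0000107 + 0.000398 = 9.1533e-04 /h
MTBF = 1 / λ_sys = 1090 h

1090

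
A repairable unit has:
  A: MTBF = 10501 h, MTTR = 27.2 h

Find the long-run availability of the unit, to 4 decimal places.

0.9974

A(A) = MTBF/(MTBF+MTTR) = 10501/(10501+27.2) = 0.9974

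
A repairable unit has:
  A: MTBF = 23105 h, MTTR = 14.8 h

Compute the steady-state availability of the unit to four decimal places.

0.9994

A(A) = MTBF/(MTBF+MTTR) = 23105/(23105+14.8) = 0.9994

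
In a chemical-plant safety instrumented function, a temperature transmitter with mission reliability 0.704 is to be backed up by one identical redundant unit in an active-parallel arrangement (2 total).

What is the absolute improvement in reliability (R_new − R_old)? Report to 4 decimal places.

R_before = 0.704
R_after = 1 − (1 − 0.704)^2 = 0.9124
ΔR = 0.9124 − 0.704 = 0.2084

0.2084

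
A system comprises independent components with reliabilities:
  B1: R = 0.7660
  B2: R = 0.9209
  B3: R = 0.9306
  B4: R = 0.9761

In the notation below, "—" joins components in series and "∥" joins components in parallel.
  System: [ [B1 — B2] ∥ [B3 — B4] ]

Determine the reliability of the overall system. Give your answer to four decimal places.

0.9730

Series (B1 and B2): 0.766000 × 0.920900 = 0.705409
Series (B3 and B4): 0.930600 × 0.976100 = 0.908359
Parallel ([0.705409] and [0.908359]): 1 − (1 − 0.705409)(1 − 0.908359) = 0.9730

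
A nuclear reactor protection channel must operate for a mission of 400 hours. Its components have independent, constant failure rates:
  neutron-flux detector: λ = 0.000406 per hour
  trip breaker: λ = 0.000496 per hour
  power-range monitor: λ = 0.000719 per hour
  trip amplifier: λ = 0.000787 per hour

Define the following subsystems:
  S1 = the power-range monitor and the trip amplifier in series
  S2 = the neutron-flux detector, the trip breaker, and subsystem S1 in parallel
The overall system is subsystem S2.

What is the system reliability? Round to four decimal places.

0.9878

R(neutron-flux detector) = exp(−0.000406 × 400) = 0.850101
R(trip breaker) = exp(−0.000496 × 400) = 0.820042
R(power-range monitor) = exp(−0.000719 × 400) = 0.750062
R(trip amplifier) = exp(−0.000787 × 400) = 0.729935
Series (power-range monitor and trip amplifier): 0.750062 × 0.729935 = 0.547497
Parallel (neutron-flux detector, trip breaker, and [0.547497]): 1 − (1 − 0.850101)(1 − 0.820042)(1 − 0.547497) = 0.9878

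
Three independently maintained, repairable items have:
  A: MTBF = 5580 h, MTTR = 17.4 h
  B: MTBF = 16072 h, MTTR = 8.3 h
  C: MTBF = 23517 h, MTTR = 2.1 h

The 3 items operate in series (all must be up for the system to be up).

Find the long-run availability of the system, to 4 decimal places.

0.9963

A(A) = MTBF/(MTBF+MTTR) = 5580/(5580+17.4) = 0.996891
A(B) = MTBF/(MTBF+MTTR) = 16072/(16072+8.3) = 0.999484
A(C) = MTBF/(MTBF+MTTR) = 23517/(23517+2.1) = 0.999911
Series availability: 0.996891 × 0.999484 × 0.999911 = 0.9963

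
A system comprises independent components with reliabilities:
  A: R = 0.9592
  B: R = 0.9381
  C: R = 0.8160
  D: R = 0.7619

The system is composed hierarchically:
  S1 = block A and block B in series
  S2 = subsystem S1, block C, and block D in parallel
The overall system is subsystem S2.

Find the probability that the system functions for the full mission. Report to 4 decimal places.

0.9956

Series (A and B): 0.959200 × 0.938100 = 0.899826
Parallel ([0.899826], C, and D): 1 − (1 − 0.899826)(1 − 0.816000)(1 − 0.761900) = 0.9956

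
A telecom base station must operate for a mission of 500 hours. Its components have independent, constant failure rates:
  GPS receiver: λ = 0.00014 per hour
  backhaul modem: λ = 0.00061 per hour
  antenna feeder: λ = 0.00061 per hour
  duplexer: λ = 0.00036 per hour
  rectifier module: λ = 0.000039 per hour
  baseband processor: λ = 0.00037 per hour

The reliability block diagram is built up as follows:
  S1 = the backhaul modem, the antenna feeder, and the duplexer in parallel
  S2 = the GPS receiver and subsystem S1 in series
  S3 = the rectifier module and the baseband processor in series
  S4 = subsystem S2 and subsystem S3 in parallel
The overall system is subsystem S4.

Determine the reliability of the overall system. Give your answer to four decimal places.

0.9855

R(GPS receiver) = exp(−0.00014 × 500) = 0.932394
R(backhaul modem) = exp(−0.00061 × 500) = 0.737123
R(antenna feeder) = exp(−0.00061 × 500) = 0.737123
R(duplexer) = exp(−0.00036 × 500) = 0.835270
R(rectifier module) = exp(−0.000039 × 500) = 0.980689
R(baseband processor) = exp(−0.00037 × 500) = 0.831104
Parallel (backhaul modem, antenna feeder, and duplexer): 1 − (1 − 0.737123)(1 − 0.737123)(1 − 0.835270) = 0.988616
Series (GPS receiver and [0.988616]): 0.932394 × 0.988616 = 0.921780
Series (rectifier module and baseband processor): 0.980689 × 0.831104 = 0.815055
Parallel ([0.921780] and [0.815055]): 1 − (1 − 0.921780)(1 − 0.815055) = 0.9855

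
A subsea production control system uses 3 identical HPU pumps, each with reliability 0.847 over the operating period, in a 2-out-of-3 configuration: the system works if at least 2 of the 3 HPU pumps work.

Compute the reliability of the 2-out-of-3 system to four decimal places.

0.9369

R = Σ_{i=2}^{3} C(3,i) p^i (1−p)^{3−i} with p = 0.847
C(3,2)·0.847^2·0.153^1 = 0.329291
C(3,3)·0.847^3·0.153^0 = 0.607645
Sum = 0.9369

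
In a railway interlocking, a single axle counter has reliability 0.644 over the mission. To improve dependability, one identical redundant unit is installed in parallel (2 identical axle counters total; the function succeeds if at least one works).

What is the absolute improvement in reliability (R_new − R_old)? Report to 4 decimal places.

0.2293

R_before = 0.644
R_after = 1 − (1 − 0.644)^2 = 0.8733
ΔR = 0.8733 − 0.644 = 0.2293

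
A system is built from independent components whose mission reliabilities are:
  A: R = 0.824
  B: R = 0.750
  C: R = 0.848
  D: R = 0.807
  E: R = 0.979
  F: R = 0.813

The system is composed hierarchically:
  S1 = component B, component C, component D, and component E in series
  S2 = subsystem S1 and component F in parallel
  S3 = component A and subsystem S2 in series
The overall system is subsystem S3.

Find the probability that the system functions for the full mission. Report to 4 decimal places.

0.7473

Series (B, C, D, and E): 0.750000 × 0.848000 × 0.807000 × 0.979000 = 0.502474
Parallel ([0.502474] and F): 1 − (1 − 0.502474)(1 − 0.813000) = 0.906963
Series (A and [0.906963]): 0.824000 × 0.906963 = 0.7473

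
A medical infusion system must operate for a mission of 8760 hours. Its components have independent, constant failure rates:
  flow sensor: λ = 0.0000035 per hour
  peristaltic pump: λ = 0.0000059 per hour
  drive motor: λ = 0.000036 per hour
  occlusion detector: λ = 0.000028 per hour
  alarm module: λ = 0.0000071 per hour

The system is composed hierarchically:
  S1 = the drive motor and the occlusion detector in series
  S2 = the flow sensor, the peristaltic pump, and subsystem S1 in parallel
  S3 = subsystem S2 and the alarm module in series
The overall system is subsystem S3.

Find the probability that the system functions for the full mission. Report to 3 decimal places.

0.939

R(flow sensor) = exp(−0.0000035 × 8760) = 0.96981
R(peristaltic pump) = exp(−0.0000059 × 8760) = 0.94963
R(drive motor) = exp(−0.000036 × 8760) = 0.72953
R(occlusion detector) = exp(−0.000028 × 8760) = 0.78249
R(alarm module) = exp(−0.0000071 × 8760) = 0.93970
Series (drive motor and occlusion detector): 0.72953 × 0.78249 = 0.57085
Parallel (flow sensor, peristaltic pump, and [0.57085]): 1 − (1 − 0.96981)(1 − 0.94963)(1 − 0.57085) = 0.99935
Series ([0.99935] and alarm module): 0.99935 × 0.93970 = 0.939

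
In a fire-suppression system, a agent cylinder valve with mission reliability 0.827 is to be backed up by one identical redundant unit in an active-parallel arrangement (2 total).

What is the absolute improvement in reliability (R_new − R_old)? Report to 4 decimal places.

0.1431

R_before = 0.827
R_after = 1 − (1 − 0.827)^2 = 0.9701
ΔR = 0.9701 − 0.827 = 0.1431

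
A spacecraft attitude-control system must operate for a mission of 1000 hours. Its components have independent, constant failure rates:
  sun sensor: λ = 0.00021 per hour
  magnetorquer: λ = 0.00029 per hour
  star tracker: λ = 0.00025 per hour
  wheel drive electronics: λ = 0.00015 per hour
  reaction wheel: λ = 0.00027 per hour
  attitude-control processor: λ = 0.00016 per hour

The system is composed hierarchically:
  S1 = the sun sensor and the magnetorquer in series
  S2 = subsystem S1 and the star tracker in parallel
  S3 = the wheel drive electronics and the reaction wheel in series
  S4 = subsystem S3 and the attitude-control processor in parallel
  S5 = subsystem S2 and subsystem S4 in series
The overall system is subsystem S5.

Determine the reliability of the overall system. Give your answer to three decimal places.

R(sun sensor) = exp(−0.00021 × 1000) = 0.81058
R(magnetorquer) = exp(−0.00029 × 1000) = 0.74826
R(star tracker) = exp(−0.00025 × 1000) = 0.77880
R(wheel drive electronics) = exp(−0.00015 × 1000) = 0.86071
R(reaction wheel) = exp(−0.00027 × 1000) = 0.76338
R(attitude-control processor) = exp(−0.00016 × 1000) = 0.85214
Series (sun sensor and magnetorquer): 0.81058 × 0.74826 = 0.60652
Parallel ([0.60652] and star tracker): 1 − (1 − 0.60652)(1 − 0.77880) = 0.91296
Series (wheel drive electronics and reaction wheel): 0.86071 × 0.76338 = 0.65705
Parallel ([0.65705] and attitude-control processor): 1 − (1 − 0.65705)(1 − 0.85214) = 0.94929
Series ([0.91296] and [0.94929]): 0.91296 × 0.94929 = 0.867

0.867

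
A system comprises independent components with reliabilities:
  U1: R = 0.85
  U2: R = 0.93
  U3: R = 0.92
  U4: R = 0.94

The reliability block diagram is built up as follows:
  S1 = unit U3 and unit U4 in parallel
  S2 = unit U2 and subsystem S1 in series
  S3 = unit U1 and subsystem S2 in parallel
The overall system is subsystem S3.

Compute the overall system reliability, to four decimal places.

0.9888

Parallel (U3 and U4): 1 − (1 − 0.920000)(1 − 0.940000) = 0.995200
Series (U2 and [0.995200]): 0.930000 × 0.995200 = 0.925536
Parallel (U1 and [0.925536]): 1 − (1 − 0.850000)(1 − 0.925536) = 0.9888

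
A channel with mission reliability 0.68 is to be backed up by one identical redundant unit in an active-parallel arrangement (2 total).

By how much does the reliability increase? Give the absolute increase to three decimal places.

0.218

R_before = 0.68
R_after = 1 − (1 − 0.68)^2 = 0.898
ΔR = 0.898 − 0.68 = 0.218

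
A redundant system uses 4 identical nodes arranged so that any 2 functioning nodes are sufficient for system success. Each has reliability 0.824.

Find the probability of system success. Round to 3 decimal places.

0.981

R = Σ_{i=2}^{4} C(4,i) p^i (1−p)^{4−i} with p = 0.824
C(4,2)·0.824^2·0.176^2 = 0.12619
C(4,3)·0.824^3·0.176^1 = 0.39387
C(4,4)·0.824^4·0.176^0 = 0.46101
Sum = 0.981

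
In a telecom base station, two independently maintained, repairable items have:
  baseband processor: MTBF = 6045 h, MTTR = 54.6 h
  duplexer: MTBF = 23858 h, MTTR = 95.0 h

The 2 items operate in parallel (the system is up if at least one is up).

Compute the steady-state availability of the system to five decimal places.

A(baseband processor) = MTBF/(MTBF+MTTR) = 6045/(6045+54.6) = 0.991049
A(duplexer) = MTBF/(MTBF+MTTR) = 23858/(23858+95.0) = 0.996034
Parallel availability: 1 − (1 − 0.991049)(1 − 0.996034) = 0.99996

0.99996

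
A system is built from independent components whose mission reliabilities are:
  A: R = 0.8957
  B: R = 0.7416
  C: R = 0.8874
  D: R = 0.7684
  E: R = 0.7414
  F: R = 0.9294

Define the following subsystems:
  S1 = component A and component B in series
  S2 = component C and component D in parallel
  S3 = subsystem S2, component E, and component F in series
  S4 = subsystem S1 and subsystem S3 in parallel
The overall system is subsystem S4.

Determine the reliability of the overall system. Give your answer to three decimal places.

0.890

Series (A and B): 0.89570 × 0.74160 = 0.66425
Parallel (C and D): 1 − (1 − 0.88740)(1 − 0.76840) = 0.97392
Series ([0.97392], E, and F): 0.97392 × 0.74140 × 0.92940 = 0.67109
Parallel ([0.66425] and [0.67109]): 1 − (1 − 0.66425)(1 − 0.67109) = 0.890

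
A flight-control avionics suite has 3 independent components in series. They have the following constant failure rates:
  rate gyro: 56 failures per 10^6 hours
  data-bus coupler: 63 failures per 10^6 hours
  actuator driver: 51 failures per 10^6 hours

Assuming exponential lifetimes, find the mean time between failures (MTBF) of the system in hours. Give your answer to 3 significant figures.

Series of exponential components: λ_sys = Σ λ_i
λ_sys = 0.000056 + 0.000063 + 0.000051 = 1.7000e-04 /h
MTBF = 1 / λ_sys = 5880 h

5880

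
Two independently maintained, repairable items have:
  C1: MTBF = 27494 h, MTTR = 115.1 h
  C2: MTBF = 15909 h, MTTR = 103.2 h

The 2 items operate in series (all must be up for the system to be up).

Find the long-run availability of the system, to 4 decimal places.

A(C1) = MTBF/(MTBF+MTTR) = 27494/(27494+115.1) = 0.995831
A(C2) = MTBF/(MTBF+MTTR) = 15909/(15909+103.2) = 0.993555
Series availability: 0.995831 × 0.993555 = 0.9894

0.9894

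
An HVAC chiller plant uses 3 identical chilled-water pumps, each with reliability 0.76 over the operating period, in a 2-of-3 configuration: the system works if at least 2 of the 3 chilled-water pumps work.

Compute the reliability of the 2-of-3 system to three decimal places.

R = Σ_{i=2}^{3} C(3,i) p^i (1−p)^{3−i} with p = 0.76
C(3,2)·0.76^2·0.24^1 = 0.41587
C(3,3)·0.76^3·0.24^0 = 0.43898
Sum = 0.855

0.855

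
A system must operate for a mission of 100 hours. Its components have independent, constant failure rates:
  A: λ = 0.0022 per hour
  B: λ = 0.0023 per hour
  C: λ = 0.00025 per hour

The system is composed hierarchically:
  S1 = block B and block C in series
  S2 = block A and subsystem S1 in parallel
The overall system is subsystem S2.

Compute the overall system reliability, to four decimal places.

R(A) = exp(−0.0022 × 100) = 0.802519
R(B) = exp(−0.0023 × 100) = 0.794534
R(C) = exp(−0.00025 × 100) = 0.975310
Series (B and C): 0.794534 × 0.975310 = 0.774917
Parallel (A and [0.774917]): 1 − (1 − 0.802519)(1 − 0.774917) = 0.9556

0.9556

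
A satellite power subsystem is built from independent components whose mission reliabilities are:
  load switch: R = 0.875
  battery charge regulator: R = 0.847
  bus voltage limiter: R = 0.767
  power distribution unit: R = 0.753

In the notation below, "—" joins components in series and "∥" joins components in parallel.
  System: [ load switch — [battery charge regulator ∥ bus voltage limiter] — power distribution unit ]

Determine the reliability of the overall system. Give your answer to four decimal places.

0.6354

Parallel (battery charge regulator and bus voltage limiter): 1 − (1 − 0.847000)(1 − 0.767000) = 0.964351
Series (load switch, [0.964351], and power distribution unit): 0.875000 × 0.964351 × 0.753000 = 0.6354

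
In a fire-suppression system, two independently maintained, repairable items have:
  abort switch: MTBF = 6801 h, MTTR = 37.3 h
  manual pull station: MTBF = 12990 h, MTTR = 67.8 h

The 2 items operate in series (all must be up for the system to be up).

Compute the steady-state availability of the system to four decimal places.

0.9894

A(abort switch) = MTBF/(MTBF+MTTR) = 6801/(6801+37.3) = 0.994545
A(manual pull station) = MTBF/(MTBF+MTTR) = 12990/(12990+67.8) = 0.994808
Series availability: 0.994545 × 0.994808 = 0.9894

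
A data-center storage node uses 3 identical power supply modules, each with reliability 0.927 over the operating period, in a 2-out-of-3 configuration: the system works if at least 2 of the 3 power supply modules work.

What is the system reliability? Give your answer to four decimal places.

R = Σ_{i=2}^{3} C(3,i) p^i (1−p)^{3−i} with p = 0.927
C(3,2)·0.927^2·0.073^1 = 0.188193
C(3,3)·0.927^3·0.073^0 = 0.796598
Sum = 0.9848

0.9848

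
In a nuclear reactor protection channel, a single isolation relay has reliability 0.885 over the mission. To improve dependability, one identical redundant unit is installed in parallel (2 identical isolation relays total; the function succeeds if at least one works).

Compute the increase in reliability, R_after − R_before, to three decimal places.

R_before = 0.885
R_after = 1 − (1 − 0.885)^2 = 0.987
ΔR = 0.987 − 0.885 = 0.102

0.102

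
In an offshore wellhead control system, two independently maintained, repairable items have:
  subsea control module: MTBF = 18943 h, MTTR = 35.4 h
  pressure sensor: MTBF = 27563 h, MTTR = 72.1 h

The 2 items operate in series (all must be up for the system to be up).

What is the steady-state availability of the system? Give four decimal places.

0.9955

A(subsea control module) = MTBF/(MTBF+MTTR) = 18943/(18943+35.4) = 0.998135
A(pressure sensor) = MTBF/(MTBF+MTTR) = 27563/(27563+72.1) = 0.997391
Series availability: 0.998135 × 0.997391 = 0.9955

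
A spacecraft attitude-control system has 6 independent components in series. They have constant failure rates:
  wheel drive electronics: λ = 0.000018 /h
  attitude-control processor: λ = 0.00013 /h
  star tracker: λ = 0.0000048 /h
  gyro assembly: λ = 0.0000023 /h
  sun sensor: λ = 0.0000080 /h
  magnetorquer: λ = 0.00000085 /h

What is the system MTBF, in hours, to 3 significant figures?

Series of exponential components: λ_sys = Σ λ_i
λ_sys = 0.000018 + 0.00013 + 0.0000048 + 0.0000023 + 0.0000080 + 0.00000085 = 1.6395e-04 /h
MTBF = 1 / λ_sys = 6100 h

6100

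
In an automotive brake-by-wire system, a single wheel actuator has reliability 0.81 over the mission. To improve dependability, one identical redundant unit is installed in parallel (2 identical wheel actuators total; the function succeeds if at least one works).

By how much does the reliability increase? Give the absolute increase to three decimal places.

R_before = 0.81
R_after = 1 − (1 − 0.81)^2 = 0.964
ΔR = 0.964 − 0.81 = 0.154

0.154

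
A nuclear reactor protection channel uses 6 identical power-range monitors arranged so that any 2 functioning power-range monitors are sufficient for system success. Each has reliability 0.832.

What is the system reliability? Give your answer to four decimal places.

R = Σ_{i=2}^{6} C(6,i) p^i (1−p)^{6−i} with p = 0.832
C(6,2)·0.832^2·0.168^4 = 0.008271
C(6,3)·0.832^3·0.168^3 = 0.054617
C(6,4)·0.832^4·0.168^2 = 0.202863
C(6,5)·0.832^5·0.168^1 = 0.401862
C(6,6)·0.832^6·0.168^0 = 0.331696
Sum = 0.9993

0.9993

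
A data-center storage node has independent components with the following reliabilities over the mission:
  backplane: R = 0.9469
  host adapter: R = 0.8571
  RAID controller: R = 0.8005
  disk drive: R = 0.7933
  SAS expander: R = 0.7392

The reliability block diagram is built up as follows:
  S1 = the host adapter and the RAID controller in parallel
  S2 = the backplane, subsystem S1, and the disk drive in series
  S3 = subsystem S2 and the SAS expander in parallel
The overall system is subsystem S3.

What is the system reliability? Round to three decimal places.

0.930

Parallel (host adapter and RAID controller): 1 − (1 − 0.85710)(1 − 0.80050) = 0.97149
Series (backplane, [0.97149], and disk drive): 0.94690 × 0.97149 × 0.79330 = 0.72976
Parallel ([0.72976] and SAS expander): 1 − (1 − 0.72976)(1 − 0.73920) = 0.930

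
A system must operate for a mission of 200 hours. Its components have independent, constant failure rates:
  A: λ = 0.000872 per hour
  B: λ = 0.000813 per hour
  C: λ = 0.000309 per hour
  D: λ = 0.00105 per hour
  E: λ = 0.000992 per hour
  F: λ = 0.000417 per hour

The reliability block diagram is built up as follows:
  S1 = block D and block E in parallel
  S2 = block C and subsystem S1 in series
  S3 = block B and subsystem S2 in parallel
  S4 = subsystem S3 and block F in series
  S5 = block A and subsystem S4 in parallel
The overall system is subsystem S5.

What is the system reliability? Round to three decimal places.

0.985

R(A) = exp(−0.000872 × 200) = 0.83996
R(B) = exp(−0.000813 × 200) = 0.84993
R(C) = exp(−0.000309 × 200) = 0.94007
R(D) = exp(−0.00105 × 200) = 0.81058
R(E) = exp(−0.000992 × 200) = 0.82004
R(F) = exp(−0.000417 × 200) = 0.91998
Parallel (D and E): 1 − (1 − 0.81058)(1 − 0.82004) = 0.96591
Series (C and [0.96591]): 0.94007 × 0.96591 = 0.90802
Parallel (B and [0.90802]): 1 − (1 − 0.84993)(1 − 0.90802) = 0.98620
Series ([0.98620] and F): 0.98620 × 0.91998 = 0.90728
Parallel (A and [0.90728]): 1 − (1 − 0.83996)(1 − 0.90728) = 0.985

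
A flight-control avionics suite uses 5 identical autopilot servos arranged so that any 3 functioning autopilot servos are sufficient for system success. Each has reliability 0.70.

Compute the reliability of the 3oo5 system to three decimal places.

R = Σ_{i=3}^{5} C(5,i) p^i (1−p)^{5−i} with p = 0.70
C(5,3)·0.70^3·0.30^2 = 0.30870
C(5,4)·0.70^4·0.30^1 = 0.36015
C(5,5)·0.70^5·0.30^0 = 0.16807
Sum = 0.837

0.837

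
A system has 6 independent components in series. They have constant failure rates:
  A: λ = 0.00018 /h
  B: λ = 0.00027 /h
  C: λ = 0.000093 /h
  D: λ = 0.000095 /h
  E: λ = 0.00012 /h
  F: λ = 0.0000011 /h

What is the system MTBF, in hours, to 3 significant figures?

Series of exponential components: λ_sys = Σ λ_i
λ_sys = 0.00018 + 0.00027 + 0.000093 + 0.000095 + 0.00012 + 0.0000011 = 7.5910e-04 /h
MTBF = 1 / λ_sys = 1320 h

1320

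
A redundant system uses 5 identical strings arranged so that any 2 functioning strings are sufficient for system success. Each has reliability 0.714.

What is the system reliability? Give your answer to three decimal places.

0.974

R = Σ_{i=2}^{5} C(5,i) p^i (1−p)^{5−i} with p = 0.714
C(5,2)·0.714^2·0.286^3 = 0.11926
C(5,3)·0.714^3·0.286^2 = 0.29773
C(5,4)·0.714^4·0.286^1 = 0.37165
C(5,5)·0.714^5·0.286^0 = 0.18556
Sum = 0.974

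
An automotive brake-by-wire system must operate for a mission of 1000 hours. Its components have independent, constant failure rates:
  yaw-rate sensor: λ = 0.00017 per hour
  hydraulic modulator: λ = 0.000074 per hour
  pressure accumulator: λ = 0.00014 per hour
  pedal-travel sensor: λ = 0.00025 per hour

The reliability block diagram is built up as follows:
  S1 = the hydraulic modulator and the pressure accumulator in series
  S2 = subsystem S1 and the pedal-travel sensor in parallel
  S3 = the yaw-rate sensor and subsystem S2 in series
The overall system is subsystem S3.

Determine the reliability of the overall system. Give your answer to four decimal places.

0.8077

R(yaw-rate sensor) = exp(−0.00017 × 1000) = 0.843665
R(hydraulic modulator) = exp(−0.000074 × 1000) = 0.928672
R(pressure accumulator) = exp(−0.00014 × 1000) = 0.869358
R(pedal-travel sensor) = exp(−0.00025 × 1000) = 0.778801
Series (hydraulic modulator and pressure accumulator): 0.928672 × 0.869358 = 0.807348
Parallel ([0.807348] and pedal-travel sensor): 1 − (1 − 0.807348)(1 − 0.778801) = 0.957386
Series (yaw-rate sensor and [0.957386]): 0.843665 × 0.957386 = 0.8077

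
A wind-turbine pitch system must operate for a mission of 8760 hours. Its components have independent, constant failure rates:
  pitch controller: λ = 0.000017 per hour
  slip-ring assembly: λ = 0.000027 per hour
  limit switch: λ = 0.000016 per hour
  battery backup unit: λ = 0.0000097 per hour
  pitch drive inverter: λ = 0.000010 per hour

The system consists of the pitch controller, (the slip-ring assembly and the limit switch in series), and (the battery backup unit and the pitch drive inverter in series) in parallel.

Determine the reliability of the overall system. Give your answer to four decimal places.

R(pitch controller) = exp(−0.000017 × 8760) = 0.861638
R(slip-ring assembly) = exp(−0.000027 × 8760) = 0.789370
R(limit switch) = exp(−0.000016 × 8760) = 0.869219
R(battery backup unit) = exp(−0.0000097 × 8760) = 0.918538
R(pitch drive inverter) = exp(−0.000010 × 8760) = 0.916127
Series (slip-ring assembly and limit switch): 0.789370 × 0.869219 = 0.686135
Series (battery backup unit and pitch drive inverter): 0.918538 × 0.916127 = 0.841497
Parallel (pitch controller, [0.686135], and [0.841497]): 1 − (1 − 0.861638)(1 − 0.686135)(1 − 0.841497) = 0.9931

0.9931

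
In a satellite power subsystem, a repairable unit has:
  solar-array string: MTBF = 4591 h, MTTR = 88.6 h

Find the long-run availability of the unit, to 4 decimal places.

A(solar-array string) = MTBF/(MTBF+MTTR) = 4591/(4591+88.6) = 0.9811

0.9811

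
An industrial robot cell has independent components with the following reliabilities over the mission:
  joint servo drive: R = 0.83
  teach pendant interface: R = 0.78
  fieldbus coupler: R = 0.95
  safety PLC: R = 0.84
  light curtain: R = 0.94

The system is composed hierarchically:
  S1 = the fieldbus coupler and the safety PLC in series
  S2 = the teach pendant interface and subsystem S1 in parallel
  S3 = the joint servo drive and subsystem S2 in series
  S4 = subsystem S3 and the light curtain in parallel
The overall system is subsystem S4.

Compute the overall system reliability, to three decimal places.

0.988

Series (fieldbus coupler and safety PLC): 0.95000 × 0.84000 = 0.79800
Parallel (teach pendant interface and [0.79800]): 1 − (1 − 0.78000)(1 − 0.79800) = 0.95556
Series (joint servo drive and [0.95556]): 0.83000 × 0.95556 = 0.79311
Parallel ([0.79311] and light curtain): 1 − (1 − 0.79311)(1 − 0.94000) = 0.988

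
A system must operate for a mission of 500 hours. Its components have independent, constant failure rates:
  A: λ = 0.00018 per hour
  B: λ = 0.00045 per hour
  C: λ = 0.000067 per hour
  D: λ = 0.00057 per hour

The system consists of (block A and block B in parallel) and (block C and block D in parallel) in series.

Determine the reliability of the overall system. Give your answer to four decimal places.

R(A) = exp(−0.00018 × 500) = 0.913931
R(B) = exp(−0.00045 × 500) = 0.798516
R(C) = exp(−0.000067 × 500) = 0.967055
R(D) = exp(−0.00057 × 500) = 0.752014
Parallel (A and B): 1 − (1 − 0.913931)(1 − 0.798516) = 0.982658
Parallel (C and D): 1 − (1 − 0.967055)(1 − 0.752014) = 0.991830
Series ([0.982658] and [0.991830]): 0.982658 × 0.991830 = 0.9746

0.9746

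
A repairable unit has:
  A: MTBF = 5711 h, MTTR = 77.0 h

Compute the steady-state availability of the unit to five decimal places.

A(A) = MTBF/(MTBF+MTTR) = 5711/(5711+77.0) = 0.98670

0.98670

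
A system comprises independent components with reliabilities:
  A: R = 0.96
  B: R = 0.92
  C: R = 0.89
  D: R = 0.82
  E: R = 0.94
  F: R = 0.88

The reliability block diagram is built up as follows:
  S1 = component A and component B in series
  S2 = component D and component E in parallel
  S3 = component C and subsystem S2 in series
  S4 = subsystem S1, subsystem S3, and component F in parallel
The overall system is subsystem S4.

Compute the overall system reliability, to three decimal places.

Series (A and B): 0.96000 × 0.92000 = 0.88320
Parallel (D and E): 1 − (1 − 0.82000)(1 − 0.94000) = 0.98920
Series (C and [0.98920]): 0.89000 × 0.98920 = 0.88039
Parallel ([0.88320], [0.88039], and F): 1 − (1 − 0.88320)(1 − 0.88039)(1 − 0.88000) = 0.998

0.998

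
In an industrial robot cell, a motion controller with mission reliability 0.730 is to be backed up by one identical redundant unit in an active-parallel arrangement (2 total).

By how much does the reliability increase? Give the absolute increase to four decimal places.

R_before = 0.730
R_after = 1 − (1 − 0.730)^2 = 0.9271
ΔR = 0.9271 − 0.730 = 0.1971

0.1971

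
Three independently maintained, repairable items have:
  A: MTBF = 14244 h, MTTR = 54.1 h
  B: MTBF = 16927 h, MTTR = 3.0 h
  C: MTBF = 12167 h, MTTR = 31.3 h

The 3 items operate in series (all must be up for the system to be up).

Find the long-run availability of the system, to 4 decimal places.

0.9935

A(A) = MTBF/(MTBF+MTTR) = 14244/(14244+54.1) = 0.996216
A(B) = MTBF/(MTBF+MTTR) = 16927/(16927+3.0) = 0.999823
A(C) = MTBF/(MTBF+MTTR) = 12167/(12167+31.3) = 0.997434
Series availability: 0.996216 × 0.999823 × 0.997434 = 0.9935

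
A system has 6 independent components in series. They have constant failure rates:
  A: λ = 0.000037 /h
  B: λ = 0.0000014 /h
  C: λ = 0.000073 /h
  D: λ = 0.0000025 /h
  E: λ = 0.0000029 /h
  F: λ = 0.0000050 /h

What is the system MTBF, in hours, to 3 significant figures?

8210

Series of exponential components: λ_sys = Σ λ_i
λ_sys = 0.000037 + 0.0000014 + 0.000073 + 0.0000025 + 0.0000029 + 0.0000050 = 1.2180e-04 /h
MTBF = 1 / λ_sys = 8210 h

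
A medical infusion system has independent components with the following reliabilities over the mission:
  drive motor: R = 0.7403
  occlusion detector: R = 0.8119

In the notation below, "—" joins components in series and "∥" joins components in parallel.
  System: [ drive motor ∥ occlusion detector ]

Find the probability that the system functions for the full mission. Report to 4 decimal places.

Parallel (drive motor and occlusion detector): 1 − (1 − 0.740300)(1 − 0.811900) = 0.9512

0.9512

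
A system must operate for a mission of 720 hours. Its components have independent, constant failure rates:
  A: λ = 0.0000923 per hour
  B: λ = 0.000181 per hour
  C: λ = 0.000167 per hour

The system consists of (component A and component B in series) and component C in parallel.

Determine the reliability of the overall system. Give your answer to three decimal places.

0.980

R(A) = exp(−0.0000923 × 720) = 0.93570
R(B) = exp(−0.000181 × 720) = 0.87781
R(C) = exp(−0.000167 × 720) = 0.88671
Series (A and B): 0.93570 × 0.87781 = 0.82137
Parallel ([0.82137] and C): 1 − (1 − 0.82137)(1 − 0.88671) = 0.980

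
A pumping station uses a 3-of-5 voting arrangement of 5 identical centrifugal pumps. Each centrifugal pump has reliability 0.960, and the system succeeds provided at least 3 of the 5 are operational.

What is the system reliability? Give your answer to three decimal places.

R = Σ_{i=3}^{5} C(5,i) p^i (1−p)^{5−i} with p = 0.960
C(5,3)·0.960^3·0.040^2 = 0.01416
C(5,4)·0.960^4·0.040^1 = 0.16987
C(5,5)·0.960^5·0.040^0 = 0.81537
Sum = 0.999

0.999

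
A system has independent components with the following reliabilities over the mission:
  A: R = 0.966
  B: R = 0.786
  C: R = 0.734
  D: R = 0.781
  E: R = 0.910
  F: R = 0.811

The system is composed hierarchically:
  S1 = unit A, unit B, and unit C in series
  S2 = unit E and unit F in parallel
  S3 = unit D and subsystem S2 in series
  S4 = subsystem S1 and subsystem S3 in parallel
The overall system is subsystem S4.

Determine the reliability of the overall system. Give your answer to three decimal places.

Series (A, B, and C): 0.96600 × 0.78600 × 0.73400 = 0.55731
Parallel (E and F): 1 − (1 − 0.91000)(1 − 0.81100) = 0.98299
Series (D and [0.98299]): 0.78100 × 0.98299 = 0.76772
Parallel ([0.55731] and [0.76772]): 1 − (1 − 0.55731)(1 − 0.76772) = 0.897

0.897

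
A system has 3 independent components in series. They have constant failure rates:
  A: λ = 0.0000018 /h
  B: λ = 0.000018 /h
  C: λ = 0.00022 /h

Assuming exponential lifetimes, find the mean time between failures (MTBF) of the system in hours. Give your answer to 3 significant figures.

4170

Series of exponential components: λ_sys = Σ λ_i
λ_sys = 0.0000018 + 0.000018 + 0.00022 = 2.3980e-04 /h
MTBF = 1 / λ_sys = 4170 h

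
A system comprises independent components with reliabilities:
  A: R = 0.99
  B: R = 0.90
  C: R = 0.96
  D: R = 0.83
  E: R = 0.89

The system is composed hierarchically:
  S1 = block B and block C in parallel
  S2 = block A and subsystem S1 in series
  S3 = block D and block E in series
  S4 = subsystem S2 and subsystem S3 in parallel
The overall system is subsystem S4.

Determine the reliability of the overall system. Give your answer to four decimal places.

Parallel (B and C): 1 − (1 − 0.900000)(1 − 0.960000) = 0.996000
Series (A and [0.996000]): 0.990000 × 0.996000 = 0.986040
Series (D and E): 0.830000 × 0.890000 = 0.738700
Parallel ([0.986040] and [0.738700]): 1 − (1 − 0.986040)(1 − 0.738700) = 0.9964

0.9964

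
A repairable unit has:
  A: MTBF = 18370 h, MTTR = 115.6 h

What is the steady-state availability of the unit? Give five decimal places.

0.99375

A(A) = MTBF/(MTBF+MTTR) = 18370/(18370+115.6) = 0.99375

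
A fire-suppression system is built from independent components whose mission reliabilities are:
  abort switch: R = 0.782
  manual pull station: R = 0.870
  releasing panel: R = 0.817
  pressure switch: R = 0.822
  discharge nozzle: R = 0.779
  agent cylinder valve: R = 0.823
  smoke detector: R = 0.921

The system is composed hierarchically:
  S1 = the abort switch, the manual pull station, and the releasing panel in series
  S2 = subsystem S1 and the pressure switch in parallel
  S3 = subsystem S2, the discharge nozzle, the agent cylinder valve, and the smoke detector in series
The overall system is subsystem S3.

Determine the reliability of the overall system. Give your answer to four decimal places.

0.5438

Series (abort switch, manual pull station, and releasing panel): 0.782000 × 0.870000 × 0.817000 = 0.555838
Parallel ([0.555838] and pressure switch): 1 − (1 − 0.555838)(1 − 0.822000) = 0.920939
Series ([0.920939], discharge nozzle, agent cylinder valve, and smoke detector): 0.920939 × 0.779000 × 0.823000 × 0.921000 = 0.5438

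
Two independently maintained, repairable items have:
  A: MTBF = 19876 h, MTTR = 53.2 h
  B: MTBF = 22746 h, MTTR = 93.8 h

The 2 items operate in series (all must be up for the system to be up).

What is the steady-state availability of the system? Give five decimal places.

0.99323

A(A) = MTBF/(MTBF+MTTR) = 19876/(19876+53.2) = 0.997331
A(B) = MTBF/(MTBF+MTTR) = 22746/(22746+93.8) = 0.995893
Series availability: 0.997331 × 0.995893 = 0.99323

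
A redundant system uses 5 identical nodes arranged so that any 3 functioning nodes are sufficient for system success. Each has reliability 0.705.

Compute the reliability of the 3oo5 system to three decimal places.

0.843

R = Σ_{i=3}^{5} C(5,i) p^i (1−p)^{5−i} with p = 0.705
C(5,3)·0.705^3·0.295^2 = 0.30494
C(5,4)·0.705^4·0.295^1 = 0.36437
C(5,5)·0.705^5·0.295^0 = 0.17416
Sum = 0.843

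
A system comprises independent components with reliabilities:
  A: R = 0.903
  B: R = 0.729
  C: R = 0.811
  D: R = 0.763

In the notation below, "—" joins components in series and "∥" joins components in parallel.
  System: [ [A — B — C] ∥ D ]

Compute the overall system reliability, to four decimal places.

Series (A, B, and C): 0.903000 × 0.729000 × 0.811000 = 0.533871
Parallel ([0.533871] and D): 1 − (1 − 0.533871)(1 − 0.763000) = 0.8895

0.8895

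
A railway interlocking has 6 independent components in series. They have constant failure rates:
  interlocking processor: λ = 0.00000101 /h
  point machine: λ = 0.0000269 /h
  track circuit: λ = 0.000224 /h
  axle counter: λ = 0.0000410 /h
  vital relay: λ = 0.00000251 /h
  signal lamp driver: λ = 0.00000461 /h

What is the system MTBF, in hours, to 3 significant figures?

Series of exponential components: λ_sys = Σ λ_i
λ_sys = 0.00000101 + 0.0000269 + 0.000224 + 0.0000410 + 0.00000251 + 0.00000461 = 3.0003e-04 /h
MTBF = 1 / λ_sys = 3330 h

3330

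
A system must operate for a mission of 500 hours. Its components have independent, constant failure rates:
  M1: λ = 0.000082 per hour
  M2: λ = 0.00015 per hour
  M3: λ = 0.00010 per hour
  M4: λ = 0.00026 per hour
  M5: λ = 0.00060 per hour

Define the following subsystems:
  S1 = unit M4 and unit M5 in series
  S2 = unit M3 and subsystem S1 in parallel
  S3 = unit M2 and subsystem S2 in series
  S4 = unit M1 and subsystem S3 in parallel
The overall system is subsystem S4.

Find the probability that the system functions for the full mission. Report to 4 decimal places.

R(M1) = exp(−0.000082 × 500) = 0.959829
R(M2) = exp(−0.00015 × 500) = 0.927743
R(M3) = exp(−0.00010 × 500) = 0.951229
R(M4) = exp(−0.00026 × 500) = 0.878095
R(M5) = exp(−0.00060 × 500) = 0.740818
Series (M4 and M5): 0.878095 × 0.740818 = 0.650509
Parallel (M3 and [0.650509]): 1 − (1 − 0.951229)(1 − 0.650509) = 0.982955
Series (M2 and [0.982955]): 0.927743 × 0.982955 = 0.911930
Parallel (M1 and [0.911930]): 1 − (1 − 0.959829)(1 − 0.911930) = 0.9965

0.9965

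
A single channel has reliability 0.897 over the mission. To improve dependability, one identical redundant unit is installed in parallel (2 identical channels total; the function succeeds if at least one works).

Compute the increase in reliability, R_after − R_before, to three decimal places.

0.092

R_before = 0.897
R_after = 1 − (1 − 0.897)^2 = 0.989
ΔR = 0.989 − 0.897 = 0.092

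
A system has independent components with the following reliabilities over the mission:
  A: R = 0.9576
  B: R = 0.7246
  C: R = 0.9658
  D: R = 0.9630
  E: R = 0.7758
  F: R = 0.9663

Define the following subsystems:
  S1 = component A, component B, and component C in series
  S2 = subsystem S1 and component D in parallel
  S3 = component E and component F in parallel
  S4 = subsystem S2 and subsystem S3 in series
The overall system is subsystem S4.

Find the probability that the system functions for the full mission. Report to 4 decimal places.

Series (A, B, and C): 0.957600 × 0.724600 × 0.965800 = 0.670146
Parallel ([0.670146] and D): 1 − (1 − 0.670146)(1 − 0.963000) = 0.987795
Parallel (E and F): 1 − (1 − 0.775800)(1 − 0.966300) = 0.992444
Series ([0.987795] and [0.992444]): 0.987795 × 0.992444 = 0.9803

0.9803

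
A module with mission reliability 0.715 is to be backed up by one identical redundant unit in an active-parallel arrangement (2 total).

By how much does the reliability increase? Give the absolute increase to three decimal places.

R_before = 0.715
R_after = 1 − (1 − 0.715)^2 = 0.919
ΔR = 0.919 − 0.715 = 0.204

0.204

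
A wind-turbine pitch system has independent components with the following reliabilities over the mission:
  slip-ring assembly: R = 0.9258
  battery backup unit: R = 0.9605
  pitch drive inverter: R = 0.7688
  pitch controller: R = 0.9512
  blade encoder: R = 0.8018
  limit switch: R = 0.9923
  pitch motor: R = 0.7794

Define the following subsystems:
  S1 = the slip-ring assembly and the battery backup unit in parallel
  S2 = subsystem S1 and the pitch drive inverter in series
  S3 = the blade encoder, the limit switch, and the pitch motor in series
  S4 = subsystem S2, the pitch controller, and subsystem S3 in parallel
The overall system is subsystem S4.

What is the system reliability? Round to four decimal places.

Parallel (slip-ring assembly and battery backup unit): 1 − (1 − 0.925800)(1 − 0.960500) = 0.997069
Series ([0.997069] and pitch drive inverter): 0.997069 × 0.768800 = 0.766547
Series (blade encoder, limit switch, and pitch motor): 0.801800 × 0.992300 × 0.779400 = 0.620111
Parallel ([0.766547], pitch controller, and [0.620111]): 1 − (1 − 0.766547)(1 − 0.951200)(1 − 0.620111) = 0.9957

0.9957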